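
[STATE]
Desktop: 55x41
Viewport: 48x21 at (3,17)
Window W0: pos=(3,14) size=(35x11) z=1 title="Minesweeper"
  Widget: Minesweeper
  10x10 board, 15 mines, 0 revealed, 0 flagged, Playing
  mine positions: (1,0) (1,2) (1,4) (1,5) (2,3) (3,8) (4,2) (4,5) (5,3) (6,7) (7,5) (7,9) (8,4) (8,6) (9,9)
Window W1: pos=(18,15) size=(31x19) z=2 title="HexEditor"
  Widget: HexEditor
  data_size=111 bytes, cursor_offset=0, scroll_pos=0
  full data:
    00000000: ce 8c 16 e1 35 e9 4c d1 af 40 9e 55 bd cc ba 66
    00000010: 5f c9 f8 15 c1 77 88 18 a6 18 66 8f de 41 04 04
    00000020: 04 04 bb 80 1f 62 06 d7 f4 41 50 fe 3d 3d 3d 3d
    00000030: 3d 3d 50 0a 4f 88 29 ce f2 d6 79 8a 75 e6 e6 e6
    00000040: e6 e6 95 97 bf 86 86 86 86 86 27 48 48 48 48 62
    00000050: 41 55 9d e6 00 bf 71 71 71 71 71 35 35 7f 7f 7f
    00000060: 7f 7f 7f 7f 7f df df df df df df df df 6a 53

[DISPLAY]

┃■■■■■■■■■■    ┠─────────────────────────────┨  
┃■■■■■■■■■■    ┃00000000  CE 8c 16 e1 35 e9 4┃  
┃■■■■■■■■■■    ┃00000010  5f c9 f8 15 c1 77 8┃  
┃■■■■■■■■■■    ┃00000020  04 04 bb 80 1f 62 0┃  
┃■■■■■■■■■■    ┃00000030  3d 3d 50 0a 4f 88 2┃  
┃■■■■■■■■■■    ┃00000040  e6 e6 95 97 bf 86 8┃  
┃■■■■■■■■■■    ┃00000050  41 55 9d e6 00 bf 7┃  
┗━━━━━━━━━━━━━━┃00000060  7f 7f 7f 7f 7f df d┃  
               ┃                             ┃  
               ┃                             ┃  
               ┃                             ┃  
               ┃                             ┃  
               ┃                             ┃  
               ┃                             ┃  
               ┃                             ┃  
               ┃                             ┃  
               ┗━━━━━━━━━━━━━━━━━━━━━━━━━━━━━┛  
                                                
                                                
                                                
                                                


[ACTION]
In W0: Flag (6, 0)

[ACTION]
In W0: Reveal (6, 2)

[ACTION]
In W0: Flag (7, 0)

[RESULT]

┃■■■■■■■■■■    ┠─────────────────────────────┨  
┃■■■■■■■■■■    ┃00000000  CE 8c 16 e1 35 e9 4┃  
┃■■■■■■■■■■    ┃00000010  5f c9 f8 15 c1 77 8┃  
┃■■■■■■■■■■    ┃00000020  04 04 bb 80 1f 62 0┃  
┃■■■■■■■■■■    ┃00000030  3d 3d 50 0a 4f 88 2┃  
┃■■■■■■■■■■    ┃00000040  e6 e6 95 97 bf 86 8┃  
┃⚑■1■■■■■■■    ┃00000050  41 55 9d e6 00 bf 7┃  
┗━━━━━━━━━━━━━━┃00000060  7f 7f 7f 7f 7f df d┃  
               ┃                             ┃  
               ┃                             ┃  
               ┃                             ┃  
               ┃                             ┃  
               ┃                             ┃  
               ┃                             ┃  
               ┃                             ┃  
               ┃                             ┃  
               ┗━━━━━━━━━━━━━━━━━━━━━━━━━━━━━┛  
                                                
                                                
                                                
                                                


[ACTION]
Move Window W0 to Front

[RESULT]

┃■■■■■■■■■■                       ┃──────────┨  
┃■■■■■■■■■■                       ┃e1 35 e9 4┃  
┃■■■■■■■■■■                       ┃15 c1 77 8┃  
┃■■■■■■■■■■                       ┃80 1f 62 0┃  
┃■■■■■■■■■■                       ┃0a 4f 88 2┃  
┃■■■■■■■■■■                       ┃97 bf 86 8┃  
┃⚑■1■■■■■■■                       ┃e6 00 bf 7┃  
┗━━━━━━━━━━━━━━━━━━━━━━━━━━━━━━━━━┛7f 7f df d┃  
               ┃                             ┃  
               ┃                             ┃  
               ┃                             ┃  
               ┃                             ┃  
               ┃                             ┃  
               ┃                             ┃  
               ┃                             ┃  
               ┃                             ┃  
               ┗━━━━━━━━━━━━━━━━━━━━━━━━━━━━━┛  
                                                
                                                
                                                
                                                


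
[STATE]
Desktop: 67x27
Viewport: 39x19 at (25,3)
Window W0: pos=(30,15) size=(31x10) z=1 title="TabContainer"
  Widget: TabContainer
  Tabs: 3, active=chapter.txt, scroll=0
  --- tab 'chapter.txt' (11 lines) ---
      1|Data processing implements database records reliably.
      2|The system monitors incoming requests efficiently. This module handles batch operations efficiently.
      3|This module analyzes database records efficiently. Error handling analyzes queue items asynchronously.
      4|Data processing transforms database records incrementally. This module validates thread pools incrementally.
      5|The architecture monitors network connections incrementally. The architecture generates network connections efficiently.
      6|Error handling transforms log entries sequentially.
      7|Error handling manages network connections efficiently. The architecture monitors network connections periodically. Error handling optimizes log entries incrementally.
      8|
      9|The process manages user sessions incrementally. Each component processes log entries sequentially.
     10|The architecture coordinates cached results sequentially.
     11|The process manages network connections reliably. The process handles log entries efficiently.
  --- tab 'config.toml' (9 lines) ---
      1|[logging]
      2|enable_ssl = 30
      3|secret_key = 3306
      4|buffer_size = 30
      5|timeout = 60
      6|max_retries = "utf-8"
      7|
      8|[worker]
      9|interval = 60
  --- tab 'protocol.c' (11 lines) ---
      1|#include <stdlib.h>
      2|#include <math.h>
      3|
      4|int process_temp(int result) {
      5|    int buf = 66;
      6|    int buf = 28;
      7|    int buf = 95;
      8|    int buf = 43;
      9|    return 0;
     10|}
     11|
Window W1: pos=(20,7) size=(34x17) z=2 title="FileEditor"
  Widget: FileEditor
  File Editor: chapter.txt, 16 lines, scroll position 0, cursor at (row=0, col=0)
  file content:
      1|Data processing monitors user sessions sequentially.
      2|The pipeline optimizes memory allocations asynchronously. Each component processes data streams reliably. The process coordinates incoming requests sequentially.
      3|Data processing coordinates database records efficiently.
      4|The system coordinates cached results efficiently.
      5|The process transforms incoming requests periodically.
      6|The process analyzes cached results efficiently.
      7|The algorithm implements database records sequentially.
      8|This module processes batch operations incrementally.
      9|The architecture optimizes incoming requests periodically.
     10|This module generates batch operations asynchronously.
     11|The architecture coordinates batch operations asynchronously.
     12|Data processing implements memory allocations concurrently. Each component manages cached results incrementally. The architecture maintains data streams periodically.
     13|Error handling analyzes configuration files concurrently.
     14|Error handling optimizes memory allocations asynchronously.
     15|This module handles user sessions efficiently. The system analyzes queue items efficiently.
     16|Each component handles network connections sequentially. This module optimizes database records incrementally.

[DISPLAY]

                                       
                                       
                                       
                                       
━━━━━━━━━━━━━━━━━━━━━━━━━━━━┓          
eEditor                     ┃          
────────────────────────────┨          
 processing monitors user s▲┃          
pipeline optimizes memory a█┃          
 processing coordinates dat░┃          
system coordinates cached r░┃          
process transforms incoming░┃          
process analyzes cached res░┃━━━━━━┓   
algorithm implements databa░┃      ┃   
 module processes batch ope░┃──────┨   
architecture optimizes inco░┃oml │ ┃   
 module generates batch ope░┃──────┃   
architecture coordinates ba░┃nts da┃   
 processing implements memo░┃oming ┃   


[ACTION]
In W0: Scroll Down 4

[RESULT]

                                       
                                       
                                       
                                       
━━━━━━━━━━━━━━━━━━━━━━━━━━━━┓          
eEditor                     ┃          
────────────────────────────┨          
 processing monitors user s▲┃          
pipeline optimizes memory a█┃          
 processing coordinates dat░┃          
system coordinates cached r░┃          
process transforms incoming░┃          
process analyzes cached res░┃━━━━━━┓   
algorithm implements databa░┃      ┃   
 module processes batch ope░┃──────┨   
architecture optimizes inco░┃oml │ ┃   
 module generates batch ope░┃──────┃   
architecture coordinates ba░┃rs net┃   
 processing implements memo░┃ms log┃   


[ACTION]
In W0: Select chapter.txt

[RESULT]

                                       
                                       
                                       
                                       
━━━━━━━━━━━━━━━━━━━━━━━━━━━━┓          
eEditor                     ┃          
────────────────────────────┨          
 processing monitors user s▲┃          
pipeline optimizes memory a█┃          
 processing coordinates dat░┃          
system coordinates cached r░┃          
process transforms incoming░┃          
process analyzes cached res░┃━━━━━━┓   
algorithm implements databa░┃      ┃   
 module processes batch ope░┃──────┨   
architecture optimizes inco░┃oml │ ┃   
 module generates batch ope░┃──────┃   
architecture coordinates ba░┃nts da┃   
 processing implements memo░┃oming ┃   


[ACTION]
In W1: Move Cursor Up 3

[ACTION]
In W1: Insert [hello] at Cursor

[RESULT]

                                       
                                       
                                       
                                       
━━━━━━━━━━━━━━━━━━━━━━━━━━━━┓          
eEditor                     ┃          
────────────────────────────┨          
o█ata processing monitors u▲┃          
pipeline optimizes memory a█┃          
 processing coordinates dat░┃          
system coordinates cached r░┃          
process transforms incoming░┃          
process analyzes cached res░┃━━━━━━┓   
algorithm implements databa░┃      ┃   
 module processes batch ope░┃──────┨   
architecture optimizes inco░┃oml │ ┃   
 module generates batch ope░┃──────┃   
architecture coordinates ba░┃nts da┃   
 processing implements memo░┃oming ┃   


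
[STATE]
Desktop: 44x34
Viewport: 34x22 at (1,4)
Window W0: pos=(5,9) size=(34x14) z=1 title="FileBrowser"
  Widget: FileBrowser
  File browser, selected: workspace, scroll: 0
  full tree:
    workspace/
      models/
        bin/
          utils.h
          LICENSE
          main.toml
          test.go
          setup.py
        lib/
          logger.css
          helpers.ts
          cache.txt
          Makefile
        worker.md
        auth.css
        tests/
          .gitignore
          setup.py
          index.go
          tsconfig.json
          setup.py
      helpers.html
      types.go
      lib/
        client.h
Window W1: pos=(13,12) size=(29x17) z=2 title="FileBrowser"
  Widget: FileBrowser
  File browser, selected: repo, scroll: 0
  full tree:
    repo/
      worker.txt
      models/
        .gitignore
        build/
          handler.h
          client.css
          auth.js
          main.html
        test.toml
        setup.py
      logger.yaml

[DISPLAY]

                                  
                                  
                                  
                                  
                                  
    ┏━━━━━━━━━━━━━━━━━━━━━━━━━━━━━
    ┃ FileBrowser                 
    ┠─────────────────────────────
    ┃> [-] w┏━━━━━━━━━━━━━━━━━━━━━
    ┃    [+]┃ FileBrowser         
    ┃    hel┠─────────────────────
    ┃    typ┃> [-] repo/          
    ┃    [+]┃    worker.txt       
    ┃       ┃    [+] models/      
    ┃       ┃    logger.yaml      
    ┃       ┃                     
    ┃       ┃                     
    ┃       ┃                     
    ┗━━━━━━━┃                     
            ┃                     
            ┃                     
            ┃                     


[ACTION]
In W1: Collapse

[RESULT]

                                  
                                  
                                  
                                  
                                  
    ┏━━━━━━━━━━━━━━━━━━━━━━━━━━━━━
    ┃ FileBrowser                 
    ┠─────────────────────────────
    ┃> [-] w┏━━━━━━━━━━━━━━━━━━━━━
    ┃    [+]┃ FileBrowser         
    ┃    hel┠─────────────────────
    ┃    typ┃> [+] repo/          
    ┃    [+]┃                     
    ┃       ┃                     
    ┃       ┃                     
    ┃       ┃                     
    ┃       ┃                     
    ┃       ┃                     
    ┗━━━━━━━┃                     
            ┃                     
            ┃                     
            ┃                     


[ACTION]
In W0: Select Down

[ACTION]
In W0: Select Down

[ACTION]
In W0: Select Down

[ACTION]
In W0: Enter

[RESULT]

                                  
                                  
                                  
                                  
                                  
    ┏━━━━━━━━━━━━━━━━━━━━━━━━━━━━━
    ┃ FileBrowser                 
    ┠─────────────────────────────
    ┃  [-] w┏━━━━━━━━━━━━━━━━━━━━━
    ┃    [+]┃ FileBrowser         
    ┃    hel┠─────────────────────
    ┃  > typ┃> [+] repo/          
    ┃    [+]┃                     
    ┃       ┃                     
    ┃       ┃                     
    ┃       ┃                     
    ┃       ┃                     
    ┃       ┃                     
    ┗━━━━━━━┃                     
            ┃                     
            ┃                     
            ┃                     


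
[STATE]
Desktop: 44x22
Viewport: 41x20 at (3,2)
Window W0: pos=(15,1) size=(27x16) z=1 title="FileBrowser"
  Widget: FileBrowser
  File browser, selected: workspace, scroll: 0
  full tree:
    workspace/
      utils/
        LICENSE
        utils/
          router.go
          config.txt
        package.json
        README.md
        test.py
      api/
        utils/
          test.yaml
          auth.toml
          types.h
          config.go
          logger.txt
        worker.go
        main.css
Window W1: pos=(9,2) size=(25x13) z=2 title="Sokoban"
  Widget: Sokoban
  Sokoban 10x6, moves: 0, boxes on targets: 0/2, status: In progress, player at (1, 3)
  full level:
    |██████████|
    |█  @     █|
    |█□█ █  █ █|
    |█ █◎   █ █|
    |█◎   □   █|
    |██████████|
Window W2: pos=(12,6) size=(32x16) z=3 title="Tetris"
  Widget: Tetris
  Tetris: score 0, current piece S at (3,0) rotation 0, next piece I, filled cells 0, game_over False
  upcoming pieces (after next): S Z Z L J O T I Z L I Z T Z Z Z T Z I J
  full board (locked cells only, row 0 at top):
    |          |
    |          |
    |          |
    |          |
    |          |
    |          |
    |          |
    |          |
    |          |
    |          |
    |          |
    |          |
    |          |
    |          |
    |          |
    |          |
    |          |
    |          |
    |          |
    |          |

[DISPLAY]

      ┏━━━━━━━━━━━━━━━━━━━━━━━┓       ┃  
      ┃ Sokoban               ┃───────┨  
      ┠───────────────────────┨       ┃  
      ┃██████████             ┃       ┃  
      ┃█ ┏━━━━━━━━━━━━━━━━━━━━━━━━━━━━━━┓
      ┃█□┃ Tetris                       ┃
      ┃█ ┠──────────────────────────────┨
      ┃█◎┃          │Next:              ┃
      ┃██┃          │████               ┃
      ┃Mo┃          │                   ┃
      ┃  ┃          │                   ┃
      ┃  ┃          │                   ┃
      ┗━━┃          │                   ┃
         ┃          │Score:             ┃
         ┃          │0                  ┃
         ┃          │                   ┃
         ┃          │                   ┃
         ┃          │                   ┃
         ┃          │                   ┃
         ┗━━━━━━━━━━━━━━━━━━━━━━━━━━━━━━┛


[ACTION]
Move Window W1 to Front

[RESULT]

      ┏━━━━━━━━━━━━━━━━━━━━━━━┓       ┃  
      ┃ Sokoban               ┃───────┨  
      ┠───────────────────────┨       ┃  
      ┃██████████             ┃       ┃  
      ┃█  @     █             ┃━━━━━━━━━┓
      ┃█□█ █  █ █             ┃         ┃
      ┃█ █◎   █ █             ┃─────────┨
      ┃█◎   □   █             ┃         ┃
      ┃██████████             ┃         ┃
      ┃Moves: 0  0/2          ┃         ┃
      ┃                       ┃         ┃
      ┃                       ┃         ┃
      ┗━━━━━━━━━━━━━━━━━━━━━━━┛         ┃
         ┃          │Score:             ┃
         ┃          │0                  ┃
         ┃          │                   ┃
         ┃          │                   ┃
         ┃          │                   ┃
         ┃          │                   ┃
         ┗━━━━━━━━━━━━━━━━━━━━━━━━━━━━━━┛


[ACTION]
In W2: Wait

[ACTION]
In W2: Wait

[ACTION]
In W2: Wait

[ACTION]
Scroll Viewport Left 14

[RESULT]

         ┏━━━━━━━━━━━━━━━━━━━━━━━┓       
         ┃ Sokoban               ┃───────
         ┠───────────────────────┨       
         ┃██████████             ┃       
         ┃█  @     █             ┃━━━━━━━
         ┃█□█ █  █ █             ┃       
         ┃█ █◎   █ █             ┃───────
         ┃█◎   □   █             ┃       
         ┃██████████             ┃       
         ┃Moves: 0  0/2          ┃       
         ┃                       ┃       
         ┃                       ┃       
         ┗━━━━━━━━━━━━━━━━━━━━━━━┛       
            ┃          │Score:           
            ┃          │0                
            ┃          │                 
            ┃          │                 
            ┃          │                 
            ┃          │                 
            ┗━━━━━━━━━━━━━━━━━━━━━━━━━━━━


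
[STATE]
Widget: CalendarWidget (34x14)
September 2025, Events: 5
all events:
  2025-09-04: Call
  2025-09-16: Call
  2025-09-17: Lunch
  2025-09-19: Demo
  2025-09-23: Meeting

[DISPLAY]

          September 2025          
Mo Tu We Th Fr Sa Su              
 1  2  3  4*  5  6  7             
 8  9 10 11 12 13 14              
15 16* 17* 18 19* 20 21           
22 23* 24 25 26 27 28             
29 30                             
                                  
                                  
                                  
                                  
                                  
                                  
                                  


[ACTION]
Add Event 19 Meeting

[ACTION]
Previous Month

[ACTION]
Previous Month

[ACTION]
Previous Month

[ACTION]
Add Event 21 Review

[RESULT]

            June 2025             
Mo Tu We Th Fr Sa Su              
                   1              
 2  3  4  5  6  7  8              
 9 10 11 12 13 14 15              
16 17 18 19 20 21* 22             
23 24 25 26 27 28 29              
30                                
                                  
                                  
                                  
                                  
                                  
                                  


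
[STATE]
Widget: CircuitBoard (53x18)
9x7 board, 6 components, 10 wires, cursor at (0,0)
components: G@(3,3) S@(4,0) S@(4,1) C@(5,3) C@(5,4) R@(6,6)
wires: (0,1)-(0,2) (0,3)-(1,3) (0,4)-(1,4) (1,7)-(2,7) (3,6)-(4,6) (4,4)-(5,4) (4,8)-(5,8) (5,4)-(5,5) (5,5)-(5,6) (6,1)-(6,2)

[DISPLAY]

   0 1 2 3 4 5 6 7 8                                 
0  [.]  · ─ ·   ·   ·                                
                │   │                                
1               ·   ·           ·                    
                                │                    
2                               ·                    
                                                     
3               G           ·                        
                            │                        
4   S   S           ·       ·       ·                
                    │               │                
5               C   C ─ · ─ ·       ·                
                                                     
6       · ─ ·               R                        
Cursor: (0,0)                                        
                                                     
                                                     
                                                     


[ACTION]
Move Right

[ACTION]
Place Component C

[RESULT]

   0 1 2 3 4 5 6 7 8                                 
0      [C]─ ·   ·   ·                                
                │   │                                
1               ·   ·           ·                    
                                │                    
2                               ·                    
                                                     
3               G           ·                        
                            │                        
4   S   S           ·       ·       ·                
                    │               │                
5               C   C ─ · ─ ·       ·                
                                                     
6       · ─ ·               R                        
Cursor: (0,1)                                        
                                                     
                                                     
                                                     


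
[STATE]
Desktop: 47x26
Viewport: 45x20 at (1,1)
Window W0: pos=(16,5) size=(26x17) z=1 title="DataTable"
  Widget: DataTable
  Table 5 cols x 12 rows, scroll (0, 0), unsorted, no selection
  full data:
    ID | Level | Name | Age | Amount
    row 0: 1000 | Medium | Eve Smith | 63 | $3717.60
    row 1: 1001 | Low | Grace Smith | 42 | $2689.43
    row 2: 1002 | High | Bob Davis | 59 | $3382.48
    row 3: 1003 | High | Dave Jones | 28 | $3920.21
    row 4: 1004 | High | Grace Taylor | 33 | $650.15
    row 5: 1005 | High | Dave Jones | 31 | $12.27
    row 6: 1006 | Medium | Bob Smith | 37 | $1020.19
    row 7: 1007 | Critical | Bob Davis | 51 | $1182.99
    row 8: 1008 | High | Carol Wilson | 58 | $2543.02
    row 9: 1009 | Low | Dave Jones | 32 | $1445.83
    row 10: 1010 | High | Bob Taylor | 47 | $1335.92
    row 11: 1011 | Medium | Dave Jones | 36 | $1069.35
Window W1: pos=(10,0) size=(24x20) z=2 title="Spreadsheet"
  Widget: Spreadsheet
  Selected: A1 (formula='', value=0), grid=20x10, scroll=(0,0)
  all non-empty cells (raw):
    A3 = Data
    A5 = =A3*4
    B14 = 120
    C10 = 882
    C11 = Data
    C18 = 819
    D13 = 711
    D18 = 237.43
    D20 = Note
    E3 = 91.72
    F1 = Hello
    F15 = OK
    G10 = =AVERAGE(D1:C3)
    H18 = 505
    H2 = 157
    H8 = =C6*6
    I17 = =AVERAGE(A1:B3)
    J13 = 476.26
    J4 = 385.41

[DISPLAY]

         ┃ Spreadsheet          ┃            
         ┠──────────────────────┨            
         ┃A1:                   ┃            
         ┃       A       B      ┃            
         ┃----------------------┃━━━━━━━┓    
         ┃  1      [0]       0  ┃       ┃    
         ┃  2        0       0  ┃───────┨    
         ┃  3 Data           0  ┃e      ┃    
         ┃  4        0       0  ┃───────┃    
         ┃  5 #ERR!          0  ┃ Smith ┃    
         ┃  6        0       0  ┃ce Smit┃    
         ┃  7        0       0  ┃ Davis ┃    
         ┃  8        0       0  ┃e Jones┃    
         ┃  9        0       0  ┃ce Tayl┃    
         ┃ 10        0       0  ┃e Jones┃    
         ┃ 11        0       0Da┃ Smith ┃    
         ┃ 12        0       0  ┃ Davis ┃    
         ┃ 13        0       0  ┃ol Wils┃    
         ┗━━━━━━━━━━━━━━━━━━━━━━┛e Jones┃    
               ┃1010│High    │Bob Taylor┃    


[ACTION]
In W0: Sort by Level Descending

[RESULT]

         ┃ Spreadsheet          ┃            
         ┠──────────────────────┨            
         ┃A1:                   ┃            
         ┃       A       B      ┃            
         ┃----------------------┃━━━━━━━┓    
         ┃  1      [0]       0  ┃       ┃    
         ┃  2        0       0  ┃───────┨    
         ┃  3 Data           0  ┃e      ┃    
         ┃  4        0       0  ┃───────┃    
         ┃  5 #ERR!          0  ┃ Smith ┃    
         ┃  6        0       0  ┃ Smith ┃    
         ┃  7        0       0  ┃e Jones┃    
         ┃  8        0       0  ┃ce Smit┃    
         ┃  9        0       0  ┃e Jones┃    
         ┃ 10        0       0  ┃ Davis ┃    
         ┃ 11        0       0Da┃e Jones┃    
         ┃ 12        0       0  ┃ce Tayl┃    
         ┃ 13        0       0  ┃e Jones┃    
         ┗━━━━━━━━━━━━━━━━━━━━━━┛ol Wils┃    
               ┃1010│High    │Bob Taylor┃    


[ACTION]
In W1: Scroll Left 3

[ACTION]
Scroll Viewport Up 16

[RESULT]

         ┏━━━━━━━━━━━━━━━━━━━━━━┓            
         ┃ Spreadsheet          ┃            
         ┠──────────────────────┨            
         ┃A1:                   ┃            
         ┃       A       B      ┃            
         ┃----------------------┃━━━━━━━┓    
         ┃  1      [0]       0  ┃       ┃    
         ┃  2        0       0  ┃───────┨    
         ┃  3 Data           0  ┃e      ┃    
         ┃  4        0       0  ┃───────┃    
         ┃  5 #ERR!          0  ┃ Smith ┃    
         ┃  6        0       0  ┃ Smith ┃    
         ┃  7        0       0  ┃e Jones┃    
         ┃  8        0       0  ┃ce Smit┃    
         ┃  9        0       0  ┃e Jones┃    
         ┃ 10        0       0  ┃ Davis ┃    
         ┃ 11        0       0Da┃e Jones┃    
         ┃ 12        0       0  ┃ce Tayl┃    
         ┃ 13        0       0  ┃e Jones┃    
         ┗━━━━━━━━━━━━━━━━━━━━━━┛ol Wils┃    


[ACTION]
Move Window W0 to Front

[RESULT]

         ┏━━━━━━━━━━━━━━━━━━━━━━┓            
         ┃ Spreadsheet          ┃            
         ┠──────────────────────┨            
         ┃A1:                   ┃            
         ┃       A       B      ┃            
         ┃-----┏━━━━━━━━━━━━━━━━━━━━━━━━┓    
         ┃  1  ┃ DataTable              ┃    
         ┃  2  ┠────────────────────────┨    
         ┃  3 D┃ID  │Level  ▼│Name      ┃    
         ┃  4  ┃────┼────────┼──────────┃    
         ┃  5 #┃1000│Medium  │Eve Smith ┃    
         ┃  6  ┃1006│Medium  │Bob Smith ┃    
         ┃  7  ┃1011│Medium  │Dave Jones┃    
         ┃  8  ┃1001│Low     │Grace Smit┃    
         ┃  9  ┃1009│Low     │Dave Jones┃    
         ┃ 10  ┃1002│High    │Bob Davis ┃    
         ┃ 11  ┃1003│High    │Dave Jones┃    
         ┃ 12  ┃1004│High    │Grace Tayl┃    
         ┃ 13  ┃1005│High    │Dave Jones┃    
         ┗━━━━━┃1008│High    │Carol Wils┃    


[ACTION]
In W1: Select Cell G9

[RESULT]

         ┏━━━━━━━━━━━━━━━━━━━━━━┓            
         ┃ Spreadsheet          ┃            
         ┠──────────────────────┨            
         ┃G9:                   ┃            
         ┃       A       B      ┃            
         ┃-----┏━━━━━━━━━━━━━━━━━━━━━━━━┓    
         ┃  1  ┃ DataTable              ┃    
         ┃  2  ┠────────────────────────┨    
         ┃  3 D┃ID  │Level  ▼│Name      ┃    
         ┃  4  ┃────┼────────┼──────────┃    
         ┃  5 #┃1000│Medium  │Eve Smith ┃    
         ┃  6  ┃1006│Medium  │Bob Smith ┃    
         ┃  7  ┃1011│Medium  │Dave Jones┃    
         ┃  8  ┃1001│Low     │Grace Smit┃    
         ┃  9  ┃1009│Low     │Dave Jones┃    
         ┃ 10  ┃1002│High    │Bob Davis ┃    
         ┃ 11  ┃1003│High    │Dave Jones┃    
         ┃ 12  ┃1004│High    │Grace Tayl┃    
         ┃ 13  ┃1005│High    │Dave Jones┃    
         ┗━━━━━┃1008│High    │Carol Wils┃    


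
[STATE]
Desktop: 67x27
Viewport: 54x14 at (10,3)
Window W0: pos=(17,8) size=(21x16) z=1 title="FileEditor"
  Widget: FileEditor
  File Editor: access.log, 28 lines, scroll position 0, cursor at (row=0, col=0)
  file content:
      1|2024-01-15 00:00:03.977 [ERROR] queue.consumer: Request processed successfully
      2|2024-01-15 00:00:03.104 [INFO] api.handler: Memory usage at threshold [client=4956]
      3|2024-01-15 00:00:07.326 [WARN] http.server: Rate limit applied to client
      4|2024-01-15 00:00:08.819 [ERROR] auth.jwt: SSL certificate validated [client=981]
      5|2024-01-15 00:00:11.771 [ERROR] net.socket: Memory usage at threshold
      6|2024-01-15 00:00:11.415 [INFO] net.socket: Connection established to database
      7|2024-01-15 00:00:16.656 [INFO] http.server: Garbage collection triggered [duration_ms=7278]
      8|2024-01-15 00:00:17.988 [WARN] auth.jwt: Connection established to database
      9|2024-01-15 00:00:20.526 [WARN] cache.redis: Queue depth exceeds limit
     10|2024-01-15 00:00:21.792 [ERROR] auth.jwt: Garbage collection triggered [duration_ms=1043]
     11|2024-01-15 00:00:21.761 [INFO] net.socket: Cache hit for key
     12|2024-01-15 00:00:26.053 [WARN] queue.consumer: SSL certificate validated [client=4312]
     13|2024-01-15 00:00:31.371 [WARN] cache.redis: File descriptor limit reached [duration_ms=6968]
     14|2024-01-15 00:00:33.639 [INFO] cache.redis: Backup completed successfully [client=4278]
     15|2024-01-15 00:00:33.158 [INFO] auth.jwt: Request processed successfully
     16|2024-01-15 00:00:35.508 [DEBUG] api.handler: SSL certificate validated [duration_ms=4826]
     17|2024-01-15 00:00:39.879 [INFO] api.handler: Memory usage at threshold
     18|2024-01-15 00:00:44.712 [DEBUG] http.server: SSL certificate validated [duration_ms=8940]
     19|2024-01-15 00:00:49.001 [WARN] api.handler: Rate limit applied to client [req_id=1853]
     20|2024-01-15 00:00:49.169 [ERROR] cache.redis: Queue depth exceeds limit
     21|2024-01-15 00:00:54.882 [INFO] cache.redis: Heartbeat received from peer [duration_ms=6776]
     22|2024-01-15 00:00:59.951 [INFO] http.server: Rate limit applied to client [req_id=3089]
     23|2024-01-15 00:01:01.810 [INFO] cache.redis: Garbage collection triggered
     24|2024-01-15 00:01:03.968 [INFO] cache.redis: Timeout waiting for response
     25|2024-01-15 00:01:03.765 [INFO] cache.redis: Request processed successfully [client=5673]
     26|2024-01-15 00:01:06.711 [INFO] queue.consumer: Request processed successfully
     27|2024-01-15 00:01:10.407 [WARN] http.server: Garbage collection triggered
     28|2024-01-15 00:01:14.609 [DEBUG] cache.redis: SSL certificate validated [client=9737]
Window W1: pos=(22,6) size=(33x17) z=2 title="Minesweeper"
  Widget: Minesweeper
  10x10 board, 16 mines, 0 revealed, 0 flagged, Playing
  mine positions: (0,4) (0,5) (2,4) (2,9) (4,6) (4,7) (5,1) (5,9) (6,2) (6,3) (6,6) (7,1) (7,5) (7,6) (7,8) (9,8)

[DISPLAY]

                                                      
                                                      
                                                      
            ┏━━━━━━━━━━━━━━━━━━━━━━━━━━━━━━━┓         
            ┃ Minesweeper                   ┃         
       ┏━━━━┠───────────────────────────────┨         
       ┃ Fil┃■■■■■■■■■■                     ┃         
       ┠────┃■■■■■■■■■■                     ┃         
       ┃█024┃■■■■■■■■■■                     ┃         
       ┃2024┃■■■■■■■■■■                     ┃         
       ┃2024┃■■■■■■■■■■                     ┃         
       ┃2024┃■■■■■■■■■■                     ┃         
       ┃2024┃■■■■■■■■■■                     ┃         
       ┃2024┃■■■■■■■■■■                     ┃         


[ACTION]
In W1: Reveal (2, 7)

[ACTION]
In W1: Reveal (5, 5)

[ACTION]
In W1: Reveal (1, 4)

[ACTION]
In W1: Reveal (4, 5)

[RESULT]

                                                      
                                                      
                                                      
            ┏━━━━━━━━━━━━━━━━━━━━━━━━━━━━━━━┓         
            ┃ Minesweeper                   ┃         
       ┏━━━━┠───────────────────────────────┨         
       ┃ Fil┃■■■■■■1                        ┃         
       ┠────┃■■■■331 11                     ┃         
       ┃█024┃■■■■■1  1■                     ┃         
       ┃2024┃■■■■■2222■                     ┃         
       ┃2024┃■■■■■1■■■■                     ┃         
       ┃2024┃■■■■■2■■■■                     ┃         
       ┃2024┃■■■■■■■■■■                     ┃         
       ┃2024┃■■■■■■■■■■                     ┃         


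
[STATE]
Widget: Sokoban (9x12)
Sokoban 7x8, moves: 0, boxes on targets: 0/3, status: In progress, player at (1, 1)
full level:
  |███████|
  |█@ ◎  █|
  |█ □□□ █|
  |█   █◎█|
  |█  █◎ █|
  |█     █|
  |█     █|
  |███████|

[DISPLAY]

███████  
█@ ◎  █  
█ □□□ █  
█   █◎█  
█  █◎ █  
█     █  
█     █  
███████  
Moves: 0 
         
         
         


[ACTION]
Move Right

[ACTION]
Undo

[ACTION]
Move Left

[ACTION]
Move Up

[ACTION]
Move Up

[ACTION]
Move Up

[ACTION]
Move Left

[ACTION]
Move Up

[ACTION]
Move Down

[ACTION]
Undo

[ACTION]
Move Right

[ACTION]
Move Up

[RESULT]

███████  
█ @◎  █  
█ □□□ █  
█   █◎█  
█  █◎ █  
█     █  
█     █  
███████  
Moves: 1 
         
         
         


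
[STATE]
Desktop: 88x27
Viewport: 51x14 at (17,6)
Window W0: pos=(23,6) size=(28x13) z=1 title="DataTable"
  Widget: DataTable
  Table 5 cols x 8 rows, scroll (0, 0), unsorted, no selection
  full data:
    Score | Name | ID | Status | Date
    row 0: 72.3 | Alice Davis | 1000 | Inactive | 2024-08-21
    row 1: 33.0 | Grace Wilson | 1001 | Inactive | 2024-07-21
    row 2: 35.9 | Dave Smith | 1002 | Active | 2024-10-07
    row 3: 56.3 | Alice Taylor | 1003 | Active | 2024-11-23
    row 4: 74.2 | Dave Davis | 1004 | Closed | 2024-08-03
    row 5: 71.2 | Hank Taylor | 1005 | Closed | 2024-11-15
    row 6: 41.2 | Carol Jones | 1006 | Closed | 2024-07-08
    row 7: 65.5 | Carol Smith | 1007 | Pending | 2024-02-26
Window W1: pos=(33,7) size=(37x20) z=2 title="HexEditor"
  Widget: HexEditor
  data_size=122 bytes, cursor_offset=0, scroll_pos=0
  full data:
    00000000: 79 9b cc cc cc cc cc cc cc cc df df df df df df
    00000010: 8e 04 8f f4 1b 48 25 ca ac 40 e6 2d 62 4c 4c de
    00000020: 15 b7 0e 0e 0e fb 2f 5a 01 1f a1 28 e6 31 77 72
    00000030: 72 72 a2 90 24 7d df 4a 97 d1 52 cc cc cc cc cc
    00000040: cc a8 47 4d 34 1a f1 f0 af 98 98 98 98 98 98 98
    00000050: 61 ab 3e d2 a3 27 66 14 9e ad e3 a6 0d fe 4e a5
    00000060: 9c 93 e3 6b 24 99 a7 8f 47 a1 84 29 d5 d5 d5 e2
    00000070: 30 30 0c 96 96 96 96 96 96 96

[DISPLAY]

      ┏━━━━━━━━━━━━━━━━━━━━━━━━━━┓                 
      ┃ DataTabl┏━━━━━━━━━━━━━━━━━━━━━━━━━━━━━━━━━━
      ┠─────────┃ HexEditor                        
      ┃Score│Nam┠──────────────────────────────────
      ┃─────┼───┃00000000  79 9b cc cc cc cc cc cc 
      ┃72.3 │Ali┃00000010  8e 04 8f f4 1b 48 25 ca 
      ┃33.0 │Gra┃00000020  15 b7 0e 0e 0e fb 2f 5a 
      ┃35.9 │Dav┃00000030  72 72 a2 90 24 7d df 4a 
      ┃56.3 │Ali┃00000040  cc a8 47 4d 34 1a f1 f0 
      ┃74.2 │Dav┃00000050  61 ab 3e d2 a3 27 66 14 
      ┃71.2 │Han┃00000060  9c 93 e3 6b 24 99 a7 8f 
      ┃41.2 │Car┃00000070  30 30 0c 96 96 96 96 96 
      ┗━━━━━━━━━┃                                  
                ┃                                  


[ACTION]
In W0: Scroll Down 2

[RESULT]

      ┏━━━━━━━━━━━━━━━━━━━━━━━━━━┓                 
      ┃ DataTabl┏━━━━━━━━━━━━━━━━━━━━━━━━━━━━━━━━━━
      ┠─────────┃ HexEditor                        
      ┃Score│Nam┠──────────────────────────────────
      ┃─────┼───┃00000000  79 9b cc cc cc cc cc cc 
      ┃33.0 │Gra┃00000010  8e 04 8f f4 1b 48 25 ca 
      ┃35.9 │Dav┃00000020  15 b7 0e 0e 0e fb 2f 5a 
      ┃56.3 │Ali┃00000030  72 72 a2 90 24 7d df 4a 
      ┃74.2 │Dav┃00000040  cc a8 47 4d 34 1a f1 f0 
      ┃71.2 │Han┃00000050  61 ab 3e d2 a3 27 66 14 
      ┃41.2 │Car┃00000060  9c 93 e3 6b 24 99 a7 8f 
      ┃65.5 │Car┃00000070  30 30 0c 96 96 96 96 96 
      ┗━━━━━━━━━┃                                  
                ┃                                  


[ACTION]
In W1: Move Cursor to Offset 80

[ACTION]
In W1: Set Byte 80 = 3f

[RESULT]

      ┏━━━━━━━━━━━━━━━━━━━━━━━━━━┓                 
      ┃ DataTabl┏━━━━━━━━━━━━━━━━━━━━━━━━━━━━━━━━━━
      ┠─────────┃ HexEditor                        
      ┃Score│Nam┠──────────────────────────────────
      ┃─────┼───┃00000000  79 9b cc cc cc cc cc cc 
      ┃33.0 │Gra┃00000010  8e 04 8f f4 1b 48 25 ca 
      ┃35.9 │Dav┃00000020  15 b7 0e 0e 0e fb 2f 5a 
      ┃56.3 │Ali┃00000030  72 72 a2 90 24 7d df 4a 
      ┃74.2 │Dav┃00000040  cc a8 47 4d 34 1a f1 f0 
      ┃71.2 │Han┃00000050  3F ab 3e d2 a3 27 66 14 
      ┃41.2 │Car┃00000060  9c 93 e3 6b 24 99 a7 8f 
      ┃65.5 │Car┃00000070  30 30 0c 96 96 96 96 96 
      ┗━━━━━━━━━┃                                  
                ┃                                  


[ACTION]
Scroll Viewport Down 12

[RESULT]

      ┃56.3 │Ali┃00000030  72 72 a2 90 24 7d df 4a 
      ┃74.2 │Dav┃00000040  cc a8 47 4d 34 1a f1 f0 
      ┃71.2 │Han┃00000050  3F ab 3e d2 a3 27 66 14 
      ┃41.2 │Car┃00000060  9c 93 e3 6b 24 99 a7 8f 
      ┃65.5 │Car┃00000070  30 30 0c 96 96 96 96 96 
      ┗━━━━━━━━━┃                                  
                ┃                                  
                ┃                                  
                ┃                                  
                ┃                                  
                ┃                                  
                ┃                                  
                ┃                                  
                ┗━━━━━━━━━━━━━━━━━━━━━━━━━━━━━━━━━━
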